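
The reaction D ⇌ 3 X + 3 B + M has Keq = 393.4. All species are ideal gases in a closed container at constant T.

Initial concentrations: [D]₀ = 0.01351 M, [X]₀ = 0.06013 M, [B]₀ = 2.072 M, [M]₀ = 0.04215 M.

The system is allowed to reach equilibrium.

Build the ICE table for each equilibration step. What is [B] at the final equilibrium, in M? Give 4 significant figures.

Q₀ = 0.006034 vs Keq = 393.4 ⇒ Q<K, forward
Step 1:
                   D          X          B          M
  init       0.01351    0.06013      2.072    0.04215
  Δ         -0.01351    0.04053    0.04053    0.01351
  eq      1.3603e-06     0.1007      2.113    0.05566
  solve Keq expr → x = 0.01351; check Q = 393.4

[B]_eq = 2.113 M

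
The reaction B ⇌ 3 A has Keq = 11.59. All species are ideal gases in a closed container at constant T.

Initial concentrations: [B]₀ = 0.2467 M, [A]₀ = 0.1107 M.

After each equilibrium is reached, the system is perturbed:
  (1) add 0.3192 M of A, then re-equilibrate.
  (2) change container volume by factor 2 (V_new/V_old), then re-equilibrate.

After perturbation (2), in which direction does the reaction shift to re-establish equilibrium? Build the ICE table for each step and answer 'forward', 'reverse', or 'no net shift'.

Q₀ = 0.005499 vs Keq = 11.59 ⇒ Q<K, forward
Step 1:
                   B          A
  I           0.2467     0.1107
  C          -0.2111     0.6334
  E          0.03555     0.7441
  solve Keq expr → x = 0.2111; check Q = 11.59
Then add 0.3192 M of A.
Step 2:
                   B          A
  I          0.03555      1.063
  C          0.03816    -0.1145
  E          0.07371     0.9489
  solve Keq expr → x = -0.03816; check Q = 11.59
Then change container volume by factor 2 (V_new/V_old).
Step 3:
                   B          A
  I          0.03686     0.4744
  C         -0.02301    0.06902
  E          0.01385     0.5435
  solve Keq expr → x = 0.02301; check Q = 11.59

Direction: forward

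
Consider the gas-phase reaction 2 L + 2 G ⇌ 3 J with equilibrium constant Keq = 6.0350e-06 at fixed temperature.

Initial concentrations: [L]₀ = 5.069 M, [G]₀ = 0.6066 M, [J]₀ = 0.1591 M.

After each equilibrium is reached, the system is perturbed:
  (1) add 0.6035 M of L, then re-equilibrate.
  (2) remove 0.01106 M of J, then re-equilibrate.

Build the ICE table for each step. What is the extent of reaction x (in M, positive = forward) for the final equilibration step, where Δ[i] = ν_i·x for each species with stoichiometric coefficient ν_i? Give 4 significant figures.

Q₀ = 4.2595e-04 vs Keq = 6.0350e-06 ⇒ Q>K, reverse
Step 1:
                   L          G          J
  init         5.069     0.6066     0.1591
  Δ          0.07796    0.07796    -0.1169
  eq           5.147     0.6846    0.04216
  solve Keq expr → x = -0.03898; check Q = 6.0350e-06
Then add 0.6035 M of L.
Step 2:
                   L          G          J
  init          5.75     0.6846    0.04216
  Δ        -0.002087  -0.002087   0.003131
  eq           5.748     0.6825    0.04529
  solve Keq expr → x = 0.001044; check Q = 6.0350e-06
Then remove 0.01106 M of J.
Step 3:
                   L          G          J
  init         5.748     0.6825    0.03423
  Δ        -0.007138  -0.007138    0.01071
  eq           5.741     0.6753    0.04493
  solve Keq expr → x = 0.003569; check Q = 6.0350e-06

x = 0.003569 M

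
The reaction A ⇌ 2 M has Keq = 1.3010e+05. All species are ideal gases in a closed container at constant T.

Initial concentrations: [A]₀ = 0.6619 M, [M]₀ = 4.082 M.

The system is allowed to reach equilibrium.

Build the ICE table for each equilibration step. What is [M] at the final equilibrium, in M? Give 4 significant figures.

Q₀ = 25.17 vs Keq = 1.3010e+05 ⇒ Q<K, forward
Step 1:
                    A           M
  Initial      0.6619       4.082
  Change      -0.6617       1.323
  Equil    2.2458e-04       5.405
  solve Keq expr → x = 0.6617; check Q = 1.3010e+05

[M]_eq = 5.405 M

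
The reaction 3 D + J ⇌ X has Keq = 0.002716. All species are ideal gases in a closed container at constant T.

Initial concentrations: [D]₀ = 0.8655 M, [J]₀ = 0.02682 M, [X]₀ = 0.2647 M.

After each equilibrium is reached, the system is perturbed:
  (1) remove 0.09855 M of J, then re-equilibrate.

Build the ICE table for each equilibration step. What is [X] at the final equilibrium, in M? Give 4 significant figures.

Q₀ = 15.22 vs Keq = 0.002716 ⇒ Q>K, reverse
Step 1:
                    D           J           X
  init         0.8655     0.02682      0.2647
  Δ            0.7836      0.2612     -0.2612
  eq            1.649       0.288    0.003508
  solve Keq expr → x = -0.2612; check Q = 0.002716
Then remove 0.09855 M of J.
Step 2:
                    D           J           X
  init          1.649      0.1895    0.003508
  Δ          0.003514    0.001171   -0.001171
  eq            1.653      0.1906    0.002337
  solve Keq expr → x = -0.001171; check Q = 0.002716

[X]_eq = 0.002337 M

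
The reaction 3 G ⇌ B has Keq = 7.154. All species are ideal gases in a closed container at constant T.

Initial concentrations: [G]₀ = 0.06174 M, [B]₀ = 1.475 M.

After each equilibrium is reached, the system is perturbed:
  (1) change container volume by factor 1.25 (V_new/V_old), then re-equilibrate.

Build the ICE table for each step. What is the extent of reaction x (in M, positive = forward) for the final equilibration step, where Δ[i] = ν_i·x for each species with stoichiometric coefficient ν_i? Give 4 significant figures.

x = -0.02297 M

Q₀ = 6267 vs Keq = 7.154 ⇒ Q>K, reverse
Step 1:
                    G           B
  Initial     0.06174       1.475
  Change       0.5056     -0.1685
  Equil        0.5673       1.306
  solve Keq expr → x = -0.1685; check Q = 7.154
Then change container volume by factor 1.25 (V_new/V_old).
Step 2:
                    G           B
  Initial      0.4539       1.045
  Change      0.06891    -0.02297
  Equil        0.5228       1.022
  solve Keq expr → x = -0.02297; check Q = 7.154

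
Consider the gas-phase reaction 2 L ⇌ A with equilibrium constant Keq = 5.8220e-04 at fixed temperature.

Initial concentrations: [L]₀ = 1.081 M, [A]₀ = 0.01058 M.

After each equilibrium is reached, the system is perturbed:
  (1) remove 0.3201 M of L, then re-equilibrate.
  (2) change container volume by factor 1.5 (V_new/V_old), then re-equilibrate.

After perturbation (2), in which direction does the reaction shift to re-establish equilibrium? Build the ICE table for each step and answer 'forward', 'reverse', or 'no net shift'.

Direction: reverse

Q₀ = 0.009054 vs Keq = 5.8220e-04 ⇒ Q>K, reverse
Step 1:
                  L         A
  I           1.081   0.01058
  C         0.01975 -0.009875
  E           1.101 7.0542e-04
  solve Keq expr → x = -0.009875; check Q = 5.8220e-04
Then remove 0.3201 M of L.
Step 2:
                  L         A
  I          0.7806 7.0542e-04
  C       6.9997e-04 -3.4999e-04
  E          0.7813 3.5544e-04
  solve Keq expr → x = -3.4999e-04; check Q = 5.8220e-04
Then change container volume by factor 1.5 (V_new/V_old).
Step 3:
                  L         A
  I          0.5209 2.3696e-04
  C       1.5778e-04 -7.8890e-05
  E          0.5211 1.5807e-04
  solve Keq expr → x = -7.8890e-05; check Q = 5.8220e-04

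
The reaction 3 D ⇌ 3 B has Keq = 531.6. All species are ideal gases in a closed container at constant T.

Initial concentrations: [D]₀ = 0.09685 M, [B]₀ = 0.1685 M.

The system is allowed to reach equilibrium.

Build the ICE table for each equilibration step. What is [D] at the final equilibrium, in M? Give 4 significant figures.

Q₀ = 5.266 vs Keq = 531.6 ⇒ Q<K, forward
Step 1:
                    D           B
  Initial     0.09685      0.1685
  Change     -0.06769     0.06769
  Equil       0.02916      0.2362
  solve Keq expr → x = 0.02256; check Q = 531.6

[D]_eq = 0.02916 M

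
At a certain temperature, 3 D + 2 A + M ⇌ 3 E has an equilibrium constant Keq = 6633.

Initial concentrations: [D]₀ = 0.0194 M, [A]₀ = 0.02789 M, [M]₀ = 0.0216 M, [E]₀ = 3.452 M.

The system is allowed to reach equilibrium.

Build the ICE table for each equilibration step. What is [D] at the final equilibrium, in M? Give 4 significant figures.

[D]_eq = 0.5292 M

Q₀ = 3.3532e+11 vs Keq = 6633 ⇒ Q>K, reverse
Step 1:
                    D           A           M           E
  I            0.0194     0.02789      0.0216       3.452
  C            0.5098      0.3399      0.1699     -0.5098
  E            0.5292      0.3678      0.1915       2.942
  solve Keq expr → x = -0.1699; check Q = 6633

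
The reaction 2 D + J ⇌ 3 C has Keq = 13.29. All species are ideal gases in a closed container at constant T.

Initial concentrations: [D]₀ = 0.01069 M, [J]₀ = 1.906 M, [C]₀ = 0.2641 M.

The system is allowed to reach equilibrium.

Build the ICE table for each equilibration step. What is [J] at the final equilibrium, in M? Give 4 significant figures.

Q₀ = 84.57 vs Keq = 13.29 ⇒ Q>K, reverse
Step 1:
                   D          J          C
  I          0.01069      1.906     0.2641
  C          0.01325   0.006625   -0.01987
  E          0.02394      1.913     0.2442
  solve Keq expr → x = -0.006625; check Q = 13.29

[J]_eq = 1.913 M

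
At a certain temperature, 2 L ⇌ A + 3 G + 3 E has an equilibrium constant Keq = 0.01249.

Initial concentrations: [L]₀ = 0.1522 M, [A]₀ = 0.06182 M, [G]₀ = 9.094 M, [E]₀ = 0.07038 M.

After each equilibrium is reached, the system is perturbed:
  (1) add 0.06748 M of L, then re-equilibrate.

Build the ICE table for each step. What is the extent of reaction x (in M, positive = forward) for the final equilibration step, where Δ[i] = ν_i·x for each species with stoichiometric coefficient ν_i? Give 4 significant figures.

Q₀ = 0.6997 vs Keq = 0.01249 ⇒ Q>K, reverse
Step 1:
                  L         A         G         E
  init       0.1522   0.06182     9.094   0.07038
  Δ         0.03151  -0.01575  -0.04726  -0.04726
  eq         0.1837   0.04607     9.047   0.02312
  solve Keq expr → x = -0.01575; check Q = 0.01249
Then add 0.06748 M of L.
Step 2:
                  L         A         G         E
  init       0.2512   0.04607     9.047   0.02312
  Δ       -0.003191  0.001596  0.004787  0.004787
  eq          0.248   0.04766     9.052   0.02791
  solve Keq expr → x = 0.001596; check Q = 0.01249

x = 0.001596 M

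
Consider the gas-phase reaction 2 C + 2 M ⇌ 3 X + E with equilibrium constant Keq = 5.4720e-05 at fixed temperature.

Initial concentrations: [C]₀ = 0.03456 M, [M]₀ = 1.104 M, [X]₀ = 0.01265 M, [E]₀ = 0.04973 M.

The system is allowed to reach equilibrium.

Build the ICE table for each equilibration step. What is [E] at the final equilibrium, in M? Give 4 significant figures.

Q₀ = 6.9152e-05 vs Keq = 5.4720e-05 ⇒ Q>K, reverse
Step 1:
                   C          M          X          E
  Initial    0.03456      1.104    0.01265    0.04973
  Change  5.3582e-04 5.3582e-04 -8.0374e-04 -2.6791e-04
  Equil       0.0351      1.105    0.01185    0.04946
  solve Keq expr → x = -2.6791e-04; check Q = 5.4720e-05

[E]_eq = 0.04946 M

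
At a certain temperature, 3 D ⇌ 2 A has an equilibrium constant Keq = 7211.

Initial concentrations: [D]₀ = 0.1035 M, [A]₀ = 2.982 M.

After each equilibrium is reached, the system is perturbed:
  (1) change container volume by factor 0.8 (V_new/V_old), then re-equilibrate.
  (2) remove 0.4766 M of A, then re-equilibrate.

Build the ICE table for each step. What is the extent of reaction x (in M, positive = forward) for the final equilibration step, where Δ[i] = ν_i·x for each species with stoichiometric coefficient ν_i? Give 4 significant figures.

Q₀ = 8020 vs Keq = 7211 ⇒ Q>K, reverse
Step 1:
                   D          A
  I           0.1035      2.982
  C         0.003677  -0.002451
  E           0.1072       2.98
  solve Keq expr → x = -0.001226; check Q = 7211
Then change container volume by factor 0.8 (V_new/V_old).
Step 2:
                   D          A
  I            0.134      3.724
  C        -0.009463   0.006309
  E           0.1245      3.731
  solve Keq expr → x = 0.003154; check Q = 7211
Then remove 0.4766 M of A.
Step 3:
                   D          A
  I           0.1245      3.254
  C         -0.01068   0.007119
  E           0.1138      3.261
  solve Keq expr → x = 0.003559; check Q = 7211

x = 0.003559 M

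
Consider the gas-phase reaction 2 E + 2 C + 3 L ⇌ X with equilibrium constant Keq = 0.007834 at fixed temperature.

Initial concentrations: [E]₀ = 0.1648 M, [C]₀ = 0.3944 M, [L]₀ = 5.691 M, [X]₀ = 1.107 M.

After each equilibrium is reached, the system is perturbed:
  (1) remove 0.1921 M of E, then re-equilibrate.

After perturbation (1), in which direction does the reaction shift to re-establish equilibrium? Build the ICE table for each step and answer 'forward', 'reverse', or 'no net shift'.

Q₀ = 1.422 vs Keq = 0.007834 ⇒ Q>K, reverse
Step 1:
                  E         C         L         X
  Initial    0.1648    0.3944     5.691     1.107
  Change     0.5227    0.5227    0.7841   -0.2614
  Equil      0.6875    0.9171     6.475    0.8456
  solve Keq expr → x = -0.2614; check Q = 0.007834
Then remove 0.1921 M of E.
Step 2:
                  E         C         L         X
  Initial    0.4954    0.9171     6.475    0.8456
  Change    0.09264   0.09264     0.139  -0.04632
  Equil      0.5881      1.01     6.614    0.7993
  solve Keq expr → x = -0.04632; check Q = 0.007834

Direction: reverse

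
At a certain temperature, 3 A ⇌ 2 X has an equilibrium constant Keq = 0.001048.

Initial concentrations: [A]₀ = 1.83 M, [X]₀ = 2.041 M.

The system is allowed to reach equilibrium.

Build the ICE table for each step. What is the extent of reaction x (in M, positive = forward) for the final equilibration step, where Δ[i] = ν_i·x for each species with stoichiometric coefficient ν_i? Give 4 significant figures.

x = -0.8692 M

Q₀ = 0.6797 vs Keq = 0.001048 ⇒ Q>K, reverse
Step 1:
                   A          X
  init          1.83      2.041
  Δ            2.608     -1.738
  eq           4.438     0.3026
  solve Keq expr → x = -0.8692; check Q = 0.001048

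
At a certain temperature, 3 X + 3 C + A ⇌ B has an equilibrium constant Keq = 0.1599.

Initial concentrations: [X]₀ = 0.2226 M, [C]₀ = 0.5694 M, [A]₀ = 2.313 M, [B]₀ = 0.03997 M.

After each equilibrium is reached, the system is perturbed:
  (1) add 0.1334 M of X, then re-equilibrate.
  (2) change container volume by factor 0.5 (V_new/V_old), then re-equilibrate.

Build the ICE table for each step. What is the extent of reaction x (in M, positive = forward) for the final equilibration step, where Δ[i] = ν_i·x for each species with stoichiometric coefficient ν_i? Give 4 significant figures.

x = 0.1096 M

Q₀ = 8.487 vs Keq = 0.1599 ⇒ Q>K, reverse
Step 1:
                    X           C           A           B
  I            0.2226      0.5694       2.313     0.03997
  C            0.1074      0.1074     0.03579    -0.03579
  E              0.33      0.6768       2.349    0.004182
  solve Keq expr → x = -0.03579; check Q = 0.1599
Then add 0.1334 M of X.
Step 2:
                    X           C           A           B
  I            0.4634      0.6768       2.349    0.004182
  C          -0.01637    -0.01637   -0.005456    0.005456
  E             0.447      0.6604       2.343    0.009638
  solve Keq expr → x = 0.005456; check Q = 0.1599
Then change container volume by factor 0.5 (V_new/V_old).
Step 3:
                    X           C           A           B
  I             0.894       1.321       4.687     0.01928
  C           -0.3289     -0.3289     -0.1096      0.1096
  E            0.5651      0.9919       4.577      0.1289
  solve Keq expr → x = 0.1096; check Q = 0.1599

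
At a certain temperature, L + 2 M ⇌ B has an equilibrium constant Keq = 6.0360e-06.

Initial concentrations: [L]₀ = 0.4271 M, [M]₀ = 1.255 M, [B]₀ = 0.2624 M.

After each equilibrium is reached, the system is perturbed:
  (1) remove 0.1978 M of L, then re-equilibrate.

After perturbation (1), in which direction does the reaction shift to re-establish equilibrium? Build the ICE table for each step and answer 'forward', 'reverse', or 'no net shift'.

Q₀ = 0.3901 vs Keq = 6.0360e-06 ⇒ Q>K, reverse
Step 1:
                   L          M          B
  I           0.4271      1.255     0.2624
  C           0.2624     0.5248    -0.2624
  E           0.6895       1.78 1.3183e-05
  solve Keq expr → x = -0.2624; check Q = 6.0360e-06
Then remove 0.1978 M of L.
Step 2:
                   L          M          B
  I           0.4917       1.78 1.3183e-05
  C       3.7817e-06 7.5634e-06 -3.7817e-06
  E           0.4917       1.78 9.4010e-06
  solve Keq expr → x = -3.7817e-06; check Q = 6.0360e-06

Direction: reverse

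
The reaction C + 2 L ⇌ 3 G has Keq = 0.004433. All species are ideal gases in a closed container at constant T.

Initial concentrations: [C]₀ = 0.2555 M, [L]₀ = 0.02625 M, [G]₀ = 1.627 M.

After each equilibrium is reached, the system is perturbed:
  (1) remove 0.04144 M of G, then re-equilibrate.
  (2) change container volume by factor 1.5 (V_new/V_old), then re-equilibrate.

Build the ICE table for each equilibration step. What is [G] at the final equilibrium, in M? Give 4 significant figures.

[G]_eq = 0.09787 M

Q₀ = 2.4463e+04 vs Keq = 0.004433 ⇒ Q>K, reverse
Step 1:
                  C         L         G
  I          0.2555   0.02625     1.627
  C          0.4923    0.9845    -1.477
  E          0.7478     1.011    0.1502
  solve Keq expr → x = -0.4923; check Q = 0.004433
Then remove 0.04144 M of G.
Step 2:
                  C         L         G
  I          0.7478     1.011    0.1087
  C        -0.01269  -0.02538   0.03808
  E          0.7351    0.9854    0.1468
  solve Keq expr → x = 0.01269; check Q = 0.004433
Then change container volume by factor 1.5 (V_new/V_old).
Step 3:
                  C         L         G
  I          0.4901    0.6569   0.09787
  C               0         0         0
  E          0.4901    0.6569   0.09787
  solve Keq expr → x = 0; check Q = 0.004433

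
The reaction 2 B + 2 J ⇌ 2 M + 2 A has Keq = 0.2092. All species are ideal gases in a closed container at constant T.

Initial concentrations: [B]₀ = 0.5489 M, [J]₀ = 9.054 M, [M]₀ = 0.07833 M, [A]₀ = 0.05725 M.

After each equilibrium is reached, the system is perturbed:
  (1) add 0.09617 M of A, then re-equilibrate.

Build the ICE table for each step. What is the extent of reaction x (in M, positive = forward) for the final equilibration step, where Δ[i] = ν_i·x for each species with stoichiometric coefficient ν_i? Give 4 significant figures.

x = -0.005175 M

Q₀ = 8.1422e-07 vs Keq = 0.2092 ⇒ Q<K, forward
Step 1:
                  B         J         M         A
  init       0.5489     9.054   0.07833   0.05725
  Δ         -0.4741   -0.4741    0.4741    0.4741
  eq         0.0748      8.58    0.5524    0.5314
  solve Keq expr → x = 0.2371; check Q = 0.2092
Then add 0.09617 M of A.
Step 2:
                  B         J         M         A
  init       0.0748      8.58    0.5524    0.6275
  Δ         0.01035   0.01035  -0.01035  -0.01035
  eq        0.08515      8.59    0.5421    0.6172
  solve Keq expr → x = -0.005175; check Q = 0.2092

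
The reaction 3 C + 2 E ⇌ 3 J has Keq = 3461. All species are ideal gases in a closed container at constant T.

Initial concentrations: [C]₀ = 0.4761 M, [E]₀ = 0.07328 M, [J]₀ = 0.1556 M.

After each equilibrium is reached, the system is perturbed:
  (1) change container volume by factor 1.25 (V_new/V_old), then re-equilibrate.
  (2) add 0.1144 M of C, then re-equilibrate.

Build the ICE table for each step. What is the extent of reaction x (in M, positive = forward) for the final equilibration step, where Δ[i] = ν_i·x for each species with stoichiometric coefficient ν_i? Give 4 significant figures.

x = 0.001542 M

Q₀ = 6.501 vs Keq = 3461 ⇒ Q<K, forward
Step 1:
                  C         E         J
  init       0.4761   0.07328    0.1556
  Δ        -0.09617  -0.06411   0.09617
  eq         0.3799  0.009169    0.2518
  solve Keq expr → x = 0.03206; check Q = 3461
Then change container volume by factor 1.25 (V_new/V_old).
Step 2:
                  C         E         J
  init       0.3039  0.007335    0.2014
  Δ        0.002355   0.00157 -0.002355
  eq         0.3063  0.008905    0.1991
  solve Keq expr → x = -7.8492e-04; check Q = 3461
Then add 0.1144 M of C.
Step 3:
                  C         E         J
  init       0.4207  0.008905    0.1991
  Δ       -0.004625 -0.003083  0.004625
  eq         0.4161  0.005822    0.2037
  solve Keq expr → x = 0.001542; check Q = 3461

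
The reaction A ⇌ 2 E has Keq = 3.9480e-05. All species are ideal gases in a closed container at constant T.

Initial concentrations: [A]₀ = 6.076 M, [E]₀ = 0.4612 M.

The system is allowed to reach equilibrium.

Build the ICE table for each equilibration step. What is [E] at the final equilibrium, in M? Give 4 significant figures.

Q₀ = 0.03501 vs Keq = 3.9480e-05 ⇒ Q>K, reverse
Step 1:
                  A         E
  init        6.076    0.4612
  Δ          0.2227   -0.4454
  eq          6.299   0.01577
  solve Keq expr → x = -0.2227; check Q = 3.9480e-05

[E]_eq = 0.01577 M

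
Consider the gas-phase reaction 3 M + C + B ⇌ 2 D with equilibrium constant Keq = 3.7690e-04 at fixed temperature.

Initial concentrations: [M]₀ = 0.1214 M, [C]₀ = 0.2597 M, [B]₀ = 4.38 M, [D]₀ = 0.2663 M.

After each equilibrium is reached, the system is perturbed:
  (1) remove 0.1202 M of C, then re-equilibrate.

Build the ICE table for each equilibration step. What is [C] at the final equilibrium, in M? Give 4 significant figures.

[C]_eq = 0.2688 M

Q₀ = 34.84 vs Keq = 3.7690e-04 ⇒ Q>K, reverse
Step 1:
                  M         C         B         D
  I          0.1214    0.2597      4.38    0.2663
  C          0.3855    0.1285    0.1285    -0.257
  E          0.5069    0.3882     4.509  0.009271
  solve Keq expr → x = -0.1285; check Q = 3.7690e-04
Then remove 0.1202 M of C.
Step 2:
                  M         C         B         D
  I          0.5069     0.268     4.509  0.009271
  C        0.002257 7.5236e-04 7.5236e-04 -0.001505
  E          0.5092    0.2688     4.509  0.007766
  solve Keq expr → x = -7.5236e-04; check Q = 3.7690e-04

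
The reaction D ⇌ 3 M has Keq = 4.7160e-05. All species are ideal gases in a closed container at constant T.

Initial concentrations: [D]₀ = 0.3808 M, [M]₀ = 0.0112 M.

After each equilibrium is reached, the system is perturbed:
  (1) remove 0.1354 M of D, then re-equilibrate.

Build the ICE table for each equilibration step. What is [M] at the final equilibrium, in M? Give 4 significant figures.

Q₀ = 3.6894e-06 vs Keq = 4.7160e-05 ⇒ Q<K, forward
Step 1:
                   D          M
  Initial     0.3808     0.0112
  Change   -0.004958    0.01487
  Equil       0.3758    0.02607
  solve Keq expr → x = 0.004958; check Q = 4.7160e-05
Then remove 0.1354 M of D.
Step 2:
                   D          M
  Initial     0.2404    0.02607
  Change     0.00119   -0.00357
  Equil       0.2416     0.0225
  solve Keq expr → x = -0.00119; check Q = 4.7160e-05

[M]_eq = 0.0225 M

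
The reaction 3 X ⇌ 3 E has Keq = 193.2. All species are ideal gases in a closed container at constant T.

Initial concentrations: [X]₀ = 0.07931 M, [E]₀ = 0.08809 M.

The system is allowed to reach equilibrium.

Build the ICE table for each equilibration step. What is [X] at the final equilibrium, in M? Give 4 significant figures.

[X]_eq = 0.02469 M

Q₀ = 1.37 vs Keq = 193.2 ⇒ Q<K, forward
Step 1:
                  X         E
  Initial   0.07931   0.08809
  Change   -0.05462   0.05462
  Equil     0.02469    0.1427
  solve Keq expr → x = 0.01821; check Q = 193.2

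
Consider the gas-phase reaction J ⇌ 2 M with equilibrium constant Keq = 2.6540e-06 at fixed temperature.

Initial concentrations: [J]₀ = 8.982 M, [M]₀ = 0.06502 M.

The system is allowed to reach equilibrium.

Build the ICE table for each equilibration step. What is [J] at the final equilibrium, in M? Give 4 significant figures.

Q₀ = 4.7067e-04 vs Keq = 2.6540e-06 ⇒ Q>K, reverse
Step 1:
                   J          M
  init         8.982    0.06502
  Δ          0.03006   -0.06013
  eq           9.012   0.004891
  solve Keq expr → x = -0.03006; check Q = 2.6540e-06

[J]_eq = 9.012 M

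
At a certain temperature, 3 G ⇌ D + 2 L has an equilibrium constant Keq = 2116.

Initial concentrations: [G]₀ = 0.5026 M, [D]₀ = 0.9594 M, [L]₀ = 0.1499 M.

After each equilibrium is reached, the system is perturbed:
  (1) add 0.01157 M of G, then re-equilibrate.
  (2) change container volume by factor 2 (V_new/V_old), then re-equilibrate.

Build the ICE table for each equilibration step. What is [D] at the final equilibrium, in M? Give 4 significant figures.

Q₀ = 0.1698 vs Keq = 2116 ⇒ Q<K, forward
Step 1:
                    G           D           L
  Initial      0.5026      0.9594      0.1499
  Change       -0.455      0.1517      0.3033
  Equil        0.0476       1.111      0.4532
  solve Keq expr → x = 0.1517; check Q = 2116
Then add 0.01157 M of G.
Step 2:
                    G           D           L
  Initial     0.05917       1.111      0.4532
  Change       -0.011    0.003668    0.007337
  Equil       0.04817       1.115      0.4606
  solve Keq expr → x = 0.003668; check Q = 2116
Then change container volume by factor 2 (V_new/V_old).
Step 3:
                    G           D           L
  Initial     0.02408      0.5574      0.2303
  Change            0           0           0
  Equil       0.02408      0.5574      0.2303
  solve Keq expr → x = 0; check Q = 2116

[D]_eq = 0.5574 M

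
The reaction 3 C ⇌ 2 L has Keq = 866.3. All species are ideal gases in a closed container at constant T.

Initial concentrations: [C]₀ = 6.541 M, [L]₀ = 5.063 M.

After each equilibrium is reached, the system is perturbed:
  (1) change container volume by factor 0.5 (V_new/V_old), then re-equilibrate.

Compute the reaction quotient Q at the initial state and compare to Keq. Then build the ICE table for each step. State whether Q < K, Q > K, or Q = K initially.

Q₀ = 0.0916 vs Keq = 866.3 ⇒ Q<K, forward
Step 1:
                  C         L
  init        6.541     5.063
  Δ          -6.083     4.055
  eq         0.4579     9.118
  solve Keq expr → x = 2.028; check Q = 866.3
Then change container volume by factor 0.5 (V_new/V_old).
Step 2:
                  C         L
  init       0.9157     18.24
  Δ         -0.1856    0.1237
  eq         0.7301     18.36
  solve Keq expr → x = 0.06187; check Q = 866.3

Q₀ = 0.0916; Q < K (proceeds forward)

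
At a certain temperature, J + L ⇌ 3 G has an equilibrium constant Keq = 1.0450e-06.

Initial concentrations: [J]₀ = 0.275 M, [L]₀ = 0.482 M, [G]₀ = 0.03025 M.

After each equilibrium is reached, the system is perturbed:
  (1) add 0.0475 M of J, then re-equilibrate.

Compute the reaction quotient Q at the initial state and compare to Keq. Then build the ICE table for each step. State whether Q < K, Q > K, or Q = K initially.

Q₀ = 2.0883e-04; Q > K (proceeds reverse)

Q₀ = 2.0883e-04 vs Keq = 1.0450e-06 ⇒ Q>K, reverse
Step 1:
                   J          L          G
  init         0.275      0.482    0.03025
  Δ         0.008331   0.008331   -0.02499
  eq          0.2833     0.4903   0.005256
  solve Keq expr → x = -0.008331; check Q = 1.0450e-06
Then add 0.0475 M of J.
Step 2:
                   J          L          G
  init        0.3308     0.4903   0.005256
  Δ       -9.2601e-05 -9.2601e-05 2.7780e-04
  eq          0.3307     0.4902   0.005534
  solve Keq expr → x = 9.2601e-05; check Q = 1.0450e-06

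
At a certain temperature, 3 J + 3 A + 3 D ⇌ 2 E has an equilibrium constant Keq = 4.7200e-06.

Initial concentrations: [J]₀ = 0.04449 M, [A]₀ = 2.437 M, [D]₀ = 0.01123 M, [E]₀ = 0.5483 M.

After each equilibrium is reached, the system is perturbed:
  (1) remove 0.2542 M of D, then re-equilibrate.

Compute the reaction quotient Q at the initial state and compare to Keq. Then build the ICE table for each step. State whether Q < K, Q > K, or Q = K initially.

Q₀ = 1.6655e+08 vs Keq = 4.7200e-06 ⇒ Q>K, reverse
Step 1:
                    J           A           D           E
  Initial     0.04449       2.437     0.01123      0.5483
  Change       0.8112      0.8112      0.8112     -0.5408
  Equil        0.8557       3.248      0.8224    0.007508
  solve Keq expr → x = -0.2704; check Q = 4.7200e-06
Then remove 0.2542 M of D.
Step 2:
                    J           A           D           E
  Initial      0.8557       3.248      0.5682    0.007508
  Change     0.004647    0.004647    0.004647   -0.003098
  Equil        0.8603       3.253      0.5729     0.00441
  solve Keq expr → x = -0.001549; check Q = 4.7200e-06

Q₀ = 1.6655e+08; Q > K (proceeds reverse)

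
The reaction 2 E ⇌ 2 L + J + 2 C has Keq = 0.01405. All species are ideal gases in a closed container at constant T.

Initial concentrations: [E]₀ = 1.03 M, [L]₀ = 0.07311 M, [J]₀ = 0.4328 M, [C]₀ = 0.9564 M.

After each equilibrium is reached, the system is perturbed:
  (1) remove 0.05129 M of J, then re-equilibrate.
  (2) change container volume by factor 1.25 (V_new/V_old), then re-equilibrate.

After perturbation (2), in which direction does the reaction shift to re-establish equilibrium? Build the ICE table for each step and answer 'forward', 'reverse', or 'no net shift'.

Q₀ = 0.001995 vs Keq = 0.01405 ⇒ Q<K, forward
Step 1:
                   E          L          J          C
  I             1.03    0.07311     0.4328     0.9564
  C          -0.0835     0.0835    0.04175     0.0835
  E           0.9465     0.1566     0.4746       1.04
  solve Keq expr → x = 0.04175; check Q = 0.01405
Then remove 0.05129 M of J.
Step 2:
                   E          L          J          C
  I           0.9465     0.1566     0.4233       1.04
  C        -0.006452   0.006452   0.003226   0.006452
  E             0.94     0.1631     0.4265      1.046
  solve Keq expr → x = 0.003226; check Q = 0.01405
Then change container volume by factor 1.25 (V_new/V_old).
Step 3:
                   E          L          J          C
  I            0.752     0.1305     0.3412     0.8371
  C         -0.03322    0.03322    0.01661    0.03322
  E           0.7188     0.1637     0.3578     0.8703
  solve Keq expr → x = 0.01661; check Q = 0.01405

Direction: forward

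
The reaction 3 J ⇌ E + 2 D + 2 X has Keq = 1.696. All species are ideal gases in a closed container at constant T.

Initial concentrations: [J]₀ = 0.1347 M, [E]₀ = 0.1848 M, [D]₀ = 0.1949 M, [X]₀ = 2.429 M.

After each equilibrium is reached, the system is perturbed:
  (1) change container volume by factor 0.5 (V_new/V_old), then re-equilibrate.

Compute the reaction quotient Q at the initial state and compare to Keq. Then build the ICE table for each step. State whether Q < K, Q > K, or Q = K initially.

Q₀ = 16.95; Q > K (proceeds reverse)

Q₀ = 16.95 vs Keq = 1.696 ⇒ Q>K, reverse
Step 1:
                    J           E           D           X
  init         0.1347      0.1848      0.1949       2.429
  Δ           0.08244    -0.02748    -0.05496    -0.05496
  eq           0.2171      0.1573      0.1399       2.374
  solve Keq expr → x = -0.02748; check Q = 1.696
Then change container volume by factor 0.5 (V_new/V_old).
Step 2:
                    J           E           D           X
  init         0.4343      0.3146      0.2799       4.748
  Δ             0.106    -0.03533    -0.07067    -0.07067
  eq           0.5403      0.2793      0.2092       4.677
  solve Keq expr → x = -0.03533; check Q = 1.696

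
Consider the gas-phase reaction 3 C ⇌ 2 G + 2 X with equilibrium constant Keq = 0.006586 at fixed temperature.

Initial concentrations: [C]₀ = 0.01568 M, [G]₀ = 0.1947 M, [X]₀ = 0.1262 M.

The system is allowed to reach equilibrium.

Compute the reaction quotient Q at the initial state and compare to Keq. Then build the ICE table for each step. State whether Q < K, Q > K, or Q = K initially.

Q₀ = 156.6; Q > K (proceeds reverse)

Q₀ = 156.6 vs Keq = 0.006586 ⇒ Q>K, reverse
Step 1:
                   C          G          X
  Initial    0.01568     0.1947     0.1262
  Change      0.1283   -0.08556   -0.08556
  Equil        0.144     0.1091    0.04064
  solve Keq expr → x = -0.04278; check Q = 0.006586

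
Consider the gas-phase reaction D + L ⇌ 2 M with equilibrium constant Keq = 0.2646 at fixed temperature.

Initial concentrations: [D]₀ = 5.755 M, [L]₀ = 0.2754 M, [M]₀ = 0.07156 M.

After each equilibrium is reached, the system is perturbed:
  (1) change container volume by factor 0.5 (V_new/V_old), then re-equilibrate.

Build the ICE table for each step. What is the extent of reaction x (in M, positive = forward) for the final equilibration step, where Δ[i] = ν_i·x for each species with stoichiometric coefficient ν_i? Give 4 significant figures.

Q₀ = 0.003231 vs Keq = 0.2646 ⇒ Q<K, forward
Step 1:
                    D           L           M
  Initial       5.755      0.2754     0.07156
  Change      -0.1657     -0.1657      0.3313
  Equil         5.589      0.1097      0.4029
  solve Keq expr → x = 0.1657; check Q = 0.2646
Then change container volume by factor 0.5 (V_new/V_old).
Step 2:
                    D           L           M
  Initial       11.18      0.2195      0.8057
  Change            0           0           0
  Equil         11.18      0.2195      0.8057
  solve Keq expr → x = 0; check Q = 0.2646

x = 0 M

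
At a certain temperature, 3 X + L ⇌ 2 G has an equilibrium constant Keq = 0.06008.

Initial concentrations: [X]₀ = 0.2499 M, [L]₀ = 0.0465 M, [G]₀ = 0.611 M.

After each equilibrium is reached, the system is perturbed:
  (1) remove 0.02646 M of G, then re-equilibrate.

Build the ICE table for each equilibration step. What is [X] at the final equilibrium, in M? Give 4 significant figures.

Q₀ = 514.4 vs Keq = 0.06008 ⇒ Q>K, reverse
Step 1:
                   X          L          G
  Initial     0.2499     0.0465      0.611
  Change      0.7261      0.242    -0.4841
  Equil        0.976     0.2885     0.1269
  solve Keq expr → x = -0.242; check Q = 0.06008
Then remove 0.02646 M of G.
Step 2:
                   X          L          G
  Initial      0.976     0.2885     0.1005
  Change    -0.02842  -0.009473    0.01895
  Equil       0.9476     0.2791     0.1194
  solve Keq expr → x = 0.009473; check Q = 0.06008

[X]_eq = 0.9476 M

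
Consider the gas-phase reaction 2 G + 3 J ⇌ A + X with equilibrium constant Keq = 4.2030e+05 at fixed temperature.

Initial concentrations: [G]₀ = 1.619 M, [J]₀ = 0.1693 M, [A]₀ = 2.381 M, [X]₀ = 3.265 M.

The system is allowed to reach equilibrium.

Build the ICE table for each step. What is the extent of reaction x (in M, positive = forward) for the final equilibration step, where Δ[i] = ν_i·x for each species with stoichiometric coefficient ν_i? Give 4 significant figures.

x = 0.04968 M

Q₀ = 611.2 vs Keq = 4.2030e+05 ⇒ Q<K, forward
Step 1:
                  G         J         A         X
  init        1.619    0.1693     2.381     3.265
  Δ        -0.09937   -0.1491   0.04968   0.04968
  eq           1.52   0.02025     2.431     3.315
  solve Keq expr → x = 0.04968; check Q = 4.2030e+05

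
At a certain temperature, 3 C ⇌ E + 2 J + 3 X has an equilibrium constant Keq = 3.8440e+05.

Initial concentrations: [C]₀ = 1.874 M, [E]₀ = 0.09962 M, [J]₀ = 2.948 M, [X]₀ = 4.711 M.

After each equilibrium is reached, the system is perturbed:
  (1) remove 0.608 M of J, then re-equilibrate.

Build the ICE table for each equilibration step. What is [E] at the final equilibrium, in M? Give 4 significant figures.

[E]_eq = 0.6655 M

Q₀ = 13.75 vs Keq = 3.8440e+05 ⇒ Q<K, forward
Step 1:
                    C           E           J           X
  init          1.874     0.09962       2.948       4.711
  Δ            -1.679      0.5597       1.119       1.679
  eq           0.1949      0.6593       4.067        6.39
  solve Keq expr → x = 0.5597; check Q = 3.8440e+05
Then remove 0.608 M of J.
Step 2:
                    C           E           J           X
  init         0.1949      0.6593       3.459        6.39
  Δ          -0.01847    0.006158     0.01232     0.01847
  eq           0.1764      0.6655       3.472       6.409
  solve Keq expr → x = 0.006158; check Q = 3.8440e+05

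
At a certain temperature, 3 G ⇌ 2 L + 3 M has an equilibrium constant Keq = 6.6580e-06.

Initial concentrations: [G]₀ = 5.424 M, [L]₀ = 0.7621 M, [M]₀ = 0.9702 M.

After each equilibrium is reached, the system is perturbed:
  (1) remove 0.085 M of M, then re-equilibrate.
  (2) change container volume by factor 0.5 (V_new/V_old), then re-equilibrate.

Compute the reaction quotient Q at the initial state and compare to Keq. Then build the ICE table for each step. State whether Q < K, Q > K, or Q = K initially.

Q₀ = 0.003324 vs Keq = 6.6580e-06 ⇒ Q>K, reverse
Step 1:
                  G         L         M
  Initial     5.424    0.7621    0.9702
  Change     0.7073   -0.4715   -0.7073
  Equil       6.131    0.2906    0.2629
  solve Keq expr → x = -0.2358; check Q = 6.6580e-06
Then remove 0.085 M of M.
Step 2:
                  G         L         M
  Initial     6.131    0.2906    0.1779
  Change   -0.06072   0.04048   0.06072
  Equil       6.071    0.3311    0.2386
  solve Keq expr → x = 0.02024; check Q = 6.6580e-06
Then change container volume by factor 0.5 (V_new/V_old).
Step 3:
                  G         L         M
  Initial     12.14    0.6621    0.4773
  Change     0.1406  -0.09371   -0.1406
  Equil       12.28    0.5684    0.3367
  solve Keq expr → x = -0.04685; check Q = 6.6580e-06

Q₀ = 0.003324; Q > K (proceeds reverse)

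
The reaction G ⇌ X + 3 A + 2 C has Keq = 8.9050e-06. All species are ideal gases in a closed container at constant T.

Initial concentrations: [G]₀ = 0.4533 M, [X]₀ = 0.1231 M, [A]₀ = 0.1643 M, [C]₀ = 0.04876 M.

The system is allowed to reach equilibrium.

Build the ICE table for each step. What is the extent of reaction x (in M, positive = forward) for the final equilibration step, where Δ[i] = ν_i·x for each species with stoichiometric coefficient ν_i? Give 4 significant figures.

x = 0.008651 M

Q₀ = 2.8636e-06 vs Keq = 8.9050e-06 ⇒ Q<K, forward
Step 1:
                  G         X         A         C
  I          0.4533    0.1231    0.1643   0.04876
  C       -0.008651  0.008651   0.02595    0.0173
  E          0.4446    0.1318    0.1903   0.06606
  solve Keq expr → x = 0.008651; check Q = 8.9050e-06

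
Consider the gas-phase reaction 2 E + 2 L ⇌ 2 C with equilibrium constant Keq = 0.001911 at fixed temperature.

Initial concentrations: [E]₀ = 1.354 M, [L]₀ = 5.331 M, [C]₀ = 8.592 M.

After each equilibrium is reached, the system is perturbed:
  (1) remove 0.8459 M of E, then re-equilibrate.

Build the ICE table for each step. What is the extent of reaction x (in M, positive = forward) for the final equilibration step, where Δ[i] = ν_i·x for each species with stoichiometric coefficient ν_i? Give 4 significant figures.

x = -0.1143 M

Q₀ = 1.417 vs Keq = 0.001911 ⇒ Q>K, reverse
Step 1:
                   E          L          C
  I            1.354      5.331      8.592
  C            5.413      5.413     -5.413
  E            6.767      10.74      3.179
  solve Keq expr → x = -2.707; check Q = 0.001911
Then remove 0.8459 M of E.
Step 2:
                   E          L          C
  I            5.922      10.74      3.179
  C           0.2285     0.2285    -0.2285
  E             6.15      10.97       2.95
  solve Keq expr → x = -0.1143; check Q = 0.001911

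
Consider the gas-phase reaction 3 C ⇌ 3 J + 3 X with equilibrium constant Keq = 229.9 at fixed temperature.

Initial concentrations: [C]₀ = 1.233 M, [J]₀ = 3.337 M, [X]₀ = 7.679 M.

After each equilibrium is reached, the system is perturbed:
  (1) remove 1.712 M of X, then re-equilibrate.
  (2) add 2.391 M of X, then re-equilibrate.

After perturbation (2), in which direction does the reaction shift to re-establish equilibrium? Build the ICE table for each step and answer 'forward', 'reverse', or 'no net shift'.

Direction: reverse

Q₀ = 8976 vs Keq = 229.9 ⇒ Q>K, reverse
Step 1:
                   C          J          X
  init         1.233      3.337      7.679
  Δ            1.129     -1.129     -1.129
  eq           2.362      2.208       6.55
  solve Keq expr → x = -0.3762; check Q = 229.9
Then remove 1.712 M of X.
Step 2:
                   C          J          X
  init         2.362      2.208      4.838
  Δ           -0.281      0.281      0.281
  eq            2.08       2.49       5.12
  solve Keq expr → x = 0.09368; check Q = 229.9
Then add 2.391 M of X.
Step 3:
                   C          J          X
  init          2.08       2.49      7.511
  Δ            0.378     -0.378     -0.378
  eq           2.458      2.112      7.133
  solve Keq expr → x = -0.126; check Q = 229.9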